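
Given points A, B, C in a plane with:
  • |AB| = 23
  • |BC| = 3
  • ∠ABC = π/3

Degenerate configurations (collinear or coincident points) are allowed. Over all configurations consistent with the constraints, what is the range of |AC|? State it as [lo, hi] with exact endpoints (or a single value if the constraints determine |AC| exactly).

|AB| ∈ {23}
|BC| ∈ {3}
|AC| ∈ {√(469)}

|AC| = √(469)  (≈ 21.6564)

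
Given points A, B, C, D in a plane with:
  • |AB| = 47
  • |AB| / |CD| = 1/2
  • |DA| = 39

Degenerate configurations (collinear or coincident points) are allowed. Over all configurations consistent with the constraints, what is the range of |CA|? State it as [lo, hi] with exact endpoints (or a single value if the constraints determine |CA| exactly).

|AB| ∈ {47}
|AD| ∈ {39}
|CD| ∈ {94}
|BD| ∈ [8, 86]
|AC| ∈ [55, 133]
|BC| ∈ [8, 180]

|CA| ∈ [55, 133]  (≈ [55.0000, 133.0000])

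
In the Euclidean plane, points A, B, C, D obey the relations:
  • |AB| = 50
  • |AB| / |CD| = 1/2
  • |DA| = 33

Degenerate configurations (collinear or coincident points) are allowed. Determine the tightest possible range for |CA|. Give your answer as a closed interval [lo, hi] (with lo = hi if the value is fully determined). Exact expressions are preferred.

|CA| ∈ [67, 133]  (≈ [67.0000, 133.0000])

|AB| ∈ {50}
|AD| ∈ {33}
|CD| ∈ {100}
|BD| ∈ [17, 83]
|AC| ∈ [67, 133]
|BC| ∈ [17, 183]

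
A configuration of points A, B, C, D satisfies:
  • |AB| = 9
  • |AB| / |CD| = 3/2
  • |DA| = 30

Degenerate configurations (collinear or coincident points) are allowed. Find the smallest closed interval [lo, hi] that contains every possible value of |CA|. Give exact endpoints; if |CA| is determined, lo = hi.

|CA| ∈ [24, 36]  (≈ [24.0000, 36.0000])

|AB| ∈ {9}
|AD| ∈ {30}
|CD| ∈ {6}
|BD| ∈ [21, 39]
|AC| ∈ [24, 36]
|BC| ∈ [15, 45]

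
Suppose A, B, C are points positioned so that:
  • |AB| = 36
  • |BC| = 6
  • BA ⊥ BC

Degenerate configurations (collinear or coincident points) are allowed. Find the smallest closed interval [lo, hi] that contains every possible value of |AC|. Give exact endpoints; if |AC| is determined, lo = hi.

|AB| ∈ {36}
|BC| ∈ {6}
|AC| ∈ {6·√(37)}

|AC| = 6·√(37)  (≈ 36.4966)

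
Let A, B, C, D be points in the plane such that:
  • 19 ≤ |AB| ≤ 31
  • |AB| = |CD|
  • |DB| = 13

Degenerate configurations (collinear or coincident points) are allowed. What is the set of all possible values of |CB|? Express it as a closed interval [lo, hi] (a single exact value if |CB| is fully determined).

|AB| ∈ [19, 31]
|BD| ∈ {13}
|CD| ∈ [19, 31]
|AD| ∈ [6, 44]
|BC| ∈ [6, 44]
|AC| ∈ [0, 75]

|CB| ∈ [6, 44]  (≈ [6.0000, 44.0000])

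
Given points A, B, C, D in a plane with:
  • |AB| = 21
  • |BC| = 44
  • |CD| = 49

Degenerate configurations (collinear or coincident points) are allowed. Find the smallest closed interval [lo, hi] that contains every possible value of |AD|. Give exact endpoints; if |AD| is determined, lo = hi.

|AB| ∈ {21}
|BC| ∈ {44}
|CD| ∈ {49}
|AC| ∈ [23, 65]
|BD| ∈ [5, 93]
|AD| ∈ [0, 114]

|AD| ∈ [0, 114]  (≈ [0.0000, 114.0000])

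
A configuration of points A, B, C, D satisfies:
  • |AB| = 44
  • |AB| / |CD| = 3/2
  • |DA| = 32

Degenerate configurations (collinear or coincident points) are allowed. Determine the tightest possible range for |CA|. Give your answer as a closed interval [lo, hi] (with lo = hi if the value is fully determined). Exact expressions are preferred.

|CA| ∈ [8/3, 184/3]  (≈ [2.6667, 61.3333])

|AB| ∈ {44}
|AD| ∈ {32}
|CD| ∈ {88/3}
|BD| ∈ [12, 76]
|AC| ∈ [8/3, 184/3]
|BC| ∈ [0, 316/3]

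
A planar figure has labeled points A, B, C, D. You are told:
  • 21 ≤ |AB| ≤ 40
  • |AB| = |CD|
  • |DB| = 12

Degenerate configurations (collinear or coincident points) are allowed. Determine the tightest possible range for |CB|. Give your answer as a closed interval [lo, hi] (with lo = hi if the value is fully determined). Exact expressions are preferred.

|AB| ∈ [21, 40]
|BD| ∈ {12}
|CD| ∈ [21, 40]
|AD| ∈ [9, 52]
|BC| ∈ [9, 52]
|AC| ∈ [0, 92]

|CB| ∈ [9, 52]  (≈ [9.0000, 52.0000])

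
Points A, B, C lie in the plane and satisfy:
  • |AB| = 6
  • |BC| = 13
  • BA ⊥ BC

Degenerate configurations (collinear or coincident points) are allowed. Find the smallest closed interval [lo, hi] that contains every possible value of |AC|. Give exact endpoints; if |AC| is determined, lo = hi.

|AB| ∈ {6}
|BC| ∈ {13}
|AC| ∈ {√(205)}

|AC| = √(205)  (≈ 14.3178)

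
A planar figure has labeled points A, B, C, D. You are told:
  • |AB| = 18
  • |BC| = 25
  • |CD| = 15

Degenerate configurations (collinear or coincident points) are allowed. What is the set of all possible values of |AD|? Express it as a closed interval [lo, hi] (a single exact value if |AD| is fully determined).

|AD| ∈ [0, 58]  (≈ [0.0000, 58.0000])

|AB| ∈ {18}
|BC| ∈ {25}
|CD| ∈ {15}
|AC| ∈ [7, 43]
|BD| ∈ [10, 40]
|AD| ∈ [0, 58]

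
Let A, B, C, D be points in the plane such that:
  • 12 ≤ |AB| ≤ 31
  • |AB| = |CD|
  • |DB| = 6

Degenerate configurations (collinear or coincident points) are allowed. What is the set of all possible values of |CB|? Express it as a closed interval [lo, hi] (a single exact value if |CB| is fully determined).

|AB| ∈ [12, 31]
|BD| ∈ {6}
|CD| ∈ [12, 31]
|AD| ∈ [6, 37]
|BC| ∈ [6, 37]
|AC| ∈ [0, 68]

|CB| ∈ [6, 37]  (≈ [6.0000, 37.0000])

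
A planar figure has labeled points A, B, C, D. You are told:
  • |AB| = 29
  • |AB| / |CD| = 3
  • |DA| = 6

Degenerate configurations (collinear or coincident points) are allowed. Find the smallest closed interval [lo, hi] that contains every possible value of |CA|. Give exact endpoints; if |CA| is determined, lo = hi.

|AB| ∈ {29}
|AD| ∈ {6}
|CD| ∈ {29/3}
|BD| ∈ [23, 35]
|AC| ∈ [11/3, 47/3]
|BC| ∈ [40/3, 134/3]

|CA| ∈ [11/3, 47/3]  (≈ [3.6667, 15.6667])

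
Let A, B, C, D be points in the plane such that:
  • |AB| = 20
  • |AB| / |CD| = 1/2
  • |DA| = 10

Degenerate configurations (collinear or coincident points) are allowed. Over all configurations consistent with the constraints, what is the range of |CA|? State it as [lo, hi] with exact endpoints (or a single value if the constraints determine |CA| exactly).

|AB| ∈ {20}
|AD| ∈ {10}
|CD| ∈ {40}
|BD| ∈ [10, 30]
|AC| ∈ [30, 50]
|BC| ∈ [10, 70]

|CA| ∈ [30, 50]  (≈ [30.0000, 50.0000])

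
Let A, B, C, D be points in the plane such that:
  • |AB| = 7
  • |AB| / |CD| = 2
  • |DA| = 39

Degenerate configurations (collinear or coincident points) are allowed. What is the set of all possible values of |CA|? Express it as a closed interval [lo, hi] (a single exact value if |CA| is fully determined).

|CA| ∈ [71/2, 85/2]  (≈ [35.5000, 42.5000])

|AB| ∈ {7}
|AD| ∈ {39}
|CD| ∈ {7/2}
|BD| ∈ [32, 46]
|AC| ∈ [71/2, 85/2]
|BC| ∈ [57/2, 99/2]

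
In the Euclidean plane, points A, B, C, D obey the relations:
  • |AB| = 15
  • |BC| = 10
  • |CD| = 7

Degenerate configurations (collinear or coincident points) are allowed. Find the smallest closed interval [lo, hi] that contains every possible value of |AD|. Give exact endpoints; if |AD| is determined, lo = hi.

|AD| ∈ [0, 32]  (≈ [0.0000, 32.0000])

|AB| ∈ {15}
|BC| ∈ {10}
|CD| ∈ {7}
|AC| ∈ [5, 25]
|BD| ∈ [3, 17]
|AD| ∈ [0, 32]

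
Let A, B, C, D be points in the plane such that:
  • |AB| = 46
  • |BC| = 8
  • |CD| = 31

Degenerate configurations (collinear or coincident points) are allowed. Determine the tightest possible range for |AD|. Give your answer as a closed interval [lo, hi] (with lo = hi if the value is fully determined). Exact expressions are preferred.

|AB| ∈ {46}
|BC| ∈ {8}
|CD| ∈ {31}
|AC| ∈ [38, 54]
|BD| ∈ [23, 39]
|AD| ∈ [7, 85]

|AD| ∈ [7, 85]  (≈ [7.0000, 85.0000])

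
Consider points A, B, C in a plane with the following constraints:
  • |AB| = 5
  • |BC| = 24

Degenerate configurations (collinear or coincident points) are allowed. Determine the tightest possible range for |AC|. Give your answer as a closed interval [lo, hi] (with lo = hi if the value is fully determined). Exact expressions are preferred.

|AC| ∈ [19, 29]  (≈ [19.0000, 29.0000])

|AB| ∈ {5}
|BC| ∈ {24}
|AC| ∈ [19, 29]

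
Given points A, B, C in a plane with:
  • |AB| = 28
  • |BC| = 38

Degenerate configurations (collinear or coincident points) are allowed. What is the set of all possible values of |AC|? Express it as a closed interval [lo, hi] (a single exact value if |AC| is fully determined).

|AC| ∈ [10, 66]  (≈ [10.0000, 66.0000])

|AB| ∈ {28}
|BC| ∈ {38}
|AC| ∈ [10, 66]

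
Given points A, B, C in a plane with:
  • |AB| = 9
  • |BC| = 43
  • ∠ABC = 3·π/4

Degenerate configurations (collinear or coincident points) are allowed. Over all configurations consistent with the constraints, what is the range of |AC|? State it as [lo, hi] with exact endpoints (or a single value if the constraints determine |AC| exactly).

|AC| = √(387·√(2) + 1930)  (≈ 49.7725)

|AB| ∈ {9}
|BC| ∈ {43}
|AC| ∈ {√(387·√(2) + 1930)}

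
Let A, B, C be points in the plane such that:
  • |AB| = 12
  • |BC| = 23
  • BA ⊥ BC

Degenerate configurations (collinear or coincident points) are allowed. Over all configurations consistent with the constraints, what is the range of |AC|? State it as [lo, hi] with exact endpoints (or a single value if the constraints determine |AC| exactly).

|AC| = √(673)  (≈ 25.9422)

|AB| ∈ {12}
|BC| ∈ {23}
|AC| ∈ {√(673)}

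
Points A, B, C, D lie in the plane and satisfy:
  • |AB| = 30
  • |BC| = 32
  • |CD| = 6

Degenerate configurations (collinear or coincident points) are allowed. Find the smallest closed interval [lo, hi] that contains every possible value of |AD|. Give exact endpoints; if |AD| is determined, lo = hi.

|AB| ∈ {30}
|BC| ∈ {32}
|CD| ∈ {6}
|AC| ∈ [2, 62]
|BD| ∈ [26, 38]
|AD| ∈ [0, 68]

|AD| ∈ [0, 68]  (≈ [0.0000, 68.0000])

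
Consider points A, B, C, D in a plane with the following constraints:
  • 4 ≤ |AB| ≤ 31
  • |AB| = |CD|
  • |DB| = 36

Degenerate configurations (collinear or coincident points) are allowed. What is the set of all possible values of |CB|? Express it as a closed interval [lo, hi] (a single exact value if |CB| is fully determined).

|CB| ∈ [5, 67]  (≈ [5.0000, 67.0000])

|AB| ∈ [4, 31]
|BD| ∈ {36}
|CD| ∈ [4, 31]
|AD| ∈ [5, 67]
|BC| ∈ [5, 67]
|AC| ∈ [0, 98]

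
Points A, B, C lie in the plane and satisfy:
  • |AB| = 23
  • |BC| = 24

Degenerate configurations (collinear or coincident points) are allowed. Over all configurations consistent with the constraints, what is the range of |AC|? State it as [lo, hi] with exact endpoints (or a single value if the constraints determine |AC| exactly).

|AB| ∈ {23}
|BC| ∈ {24}
|AC| ∈ [1, 47]

|AC| ∈ [1, 47]  (≈ [1.0000, 47.0000])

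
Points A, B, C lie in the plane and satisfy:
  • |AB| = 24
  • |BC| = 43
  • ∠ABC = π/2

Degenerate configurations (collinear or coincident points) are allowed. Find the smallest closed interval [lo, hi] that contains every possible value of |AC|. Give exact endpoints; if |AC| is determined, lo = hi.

|AB| ∈ {24}
|BC| ∈ {43}
|AC| ∈ {5·√(97)}

|AC| = 5·√(97)  (≈ 49.2443)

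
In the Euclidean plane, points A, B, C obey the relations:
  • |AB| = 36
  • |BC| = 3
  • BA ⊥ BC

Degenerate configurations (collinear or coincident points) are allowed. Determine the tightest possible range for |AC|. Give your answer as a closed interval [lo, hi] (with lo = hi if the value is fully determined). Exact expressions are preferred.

|AC| = 3·√(145)  (≈ 36.1248)

|AB| ∈ {36}
|BC| ∈ {3}
|AC| ∈ {3·√(145)}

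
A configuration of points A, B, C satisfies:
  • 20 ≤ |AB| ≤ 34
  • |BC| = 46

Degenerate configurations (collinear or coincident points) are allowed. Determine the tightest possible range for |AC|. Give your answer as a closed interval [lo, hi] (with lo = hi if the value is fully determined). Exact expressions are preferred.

|AB| ∈ [20, 34]
|BC| ∈ {46}
|AC| ∈ [12, 80]

|AC| ∈ [12, 80]  (≈ [12.0000, 80.0000])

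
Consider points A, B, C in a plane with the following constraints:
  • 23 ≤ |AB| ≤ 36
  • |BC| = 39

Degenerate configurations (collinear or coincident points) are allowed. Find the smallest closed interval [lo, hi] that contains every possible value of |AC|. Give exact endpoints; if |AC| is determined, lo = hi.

|AB| ∈ [23, 36]
|BC| ∈ {39}
|AC| ∈ [3, 75]

|AC| ∈ [3, 75]  (≈ [3.0000, 75.0000])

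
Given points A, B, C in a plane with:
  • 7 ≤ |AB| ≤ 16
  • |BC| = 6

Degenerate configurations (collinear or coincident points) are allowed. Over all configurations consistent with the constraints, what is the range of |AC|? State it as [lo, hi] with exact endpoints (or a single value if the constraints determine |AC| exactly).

|AC| ∈ [1, 22]  (≈ [1.0000, 22.0000])

|AB| ∈ [7, 16]
|BC| ∈ {6}
|AC| ∈ [1, 22]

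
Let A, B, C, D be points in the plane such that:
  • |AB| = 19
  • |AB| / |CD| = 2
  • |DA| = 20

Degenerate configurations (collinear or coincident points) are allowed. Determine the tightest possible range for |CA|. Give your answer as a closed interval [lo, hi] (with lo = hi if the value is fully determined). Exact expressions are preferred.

|CA| ∈ [21/2, 59/2]  (≈ [10.5000, 29.5000])

|AB| ∈ {19}
|AD| ∈ {20}
|CD| ∈ {19/2}
|BD| ∈ [1, 39]
|AC| ∈ [21/2, 59/2]
|BC| ∈ [0, 97/2]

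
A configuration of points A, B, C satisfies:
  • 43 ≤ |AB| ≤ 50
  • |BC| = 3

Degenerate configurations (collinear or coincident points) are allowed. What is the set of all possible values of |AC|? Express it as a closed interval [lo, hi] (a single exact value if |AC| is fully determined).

|AB| ∈ [43, 50]
|BC| ∈ {3}
|AC| ∈ [40, 53]

|AC| ∈ [40, 53]  (≈ [40.0000, 53.0000])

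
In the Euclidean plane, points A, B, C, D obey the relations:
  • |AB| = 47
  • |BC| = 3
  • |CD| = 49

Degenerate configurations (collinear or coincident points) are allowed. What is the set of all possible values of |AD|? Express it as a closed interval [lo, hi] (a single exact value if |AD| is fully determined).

|AD| ∈ [0, 99]  (≈ [0.0000, 99.0000])

|AB| ∈ {47}
|BC| ∈ {3}
|CD| ∈ {49}
|AC| ∈ [44, 50]
|BD| ∈ [46, 52]
|AD| ∈ [0, 99]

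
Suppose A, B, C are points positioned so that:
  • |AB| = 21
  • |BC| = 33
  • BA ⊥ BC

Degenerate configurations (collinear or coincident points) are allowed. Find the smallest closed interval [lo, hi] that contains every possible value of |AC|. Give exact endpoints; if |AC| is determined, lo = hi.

|AC| = 3·√(170)  (≈ 39.1152)

|AB| ∈ {21}
|BC| ∈ {33}
|AC| ∈ {3·√(170)}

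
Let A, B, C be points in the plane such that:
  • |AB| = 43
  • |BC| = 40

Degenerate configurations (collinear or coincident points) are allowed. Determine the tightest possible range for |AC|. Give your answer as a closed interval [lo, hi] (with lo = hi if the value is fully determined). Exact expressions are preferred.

|AC| ∈ [3, 83]  (≈ [3.0000, 83.0000])

|AB| ∈ {43}
|BC| ∈ {40}
|AC| ∈ [3, 83]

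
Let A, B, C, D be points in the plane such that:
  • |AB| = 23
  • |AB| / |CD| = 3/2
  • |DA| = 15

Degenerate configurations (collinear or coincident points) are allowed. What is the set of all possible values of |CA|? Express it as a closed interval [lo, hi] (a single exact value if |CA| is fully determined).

|CA| ∈ [1/3, 91/3]  (≈ [0.3333, 30.3333])

|AB| ∈ {23}
|AD| ∈ {15}
|CD| ∈ {46/3}
|BD| ∈ [8, 38]
|AC| ∈ [1/3, 91/3]
|BC| ∈ [0, 160/3]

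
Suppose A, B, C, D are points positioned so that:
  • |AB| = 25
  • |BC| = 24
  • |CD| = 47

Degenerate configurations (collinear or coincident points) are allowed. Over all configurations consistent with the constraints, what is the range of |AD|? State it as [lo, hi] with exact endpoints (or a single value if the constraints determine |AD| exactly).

|AD| ∈ [0, 96]  (≈ [0.0000, 96.0000])

|AB| ∈ {25}
|BC| ∈ {24}
|CD| ∈ {47}
|AC| ∈ [1, 49]
|BD| ∈ [23, 71]
|AD| ∈ [0, 96]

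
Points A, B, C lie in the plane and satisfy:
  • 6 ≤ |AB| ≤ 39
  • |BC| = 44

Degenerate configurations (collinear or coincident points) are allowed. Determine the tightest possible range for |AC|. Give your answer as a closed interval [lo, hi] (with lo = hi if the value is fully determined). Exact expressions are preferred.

|AC| ∈ [5, 83]  (≈ [5.0000, 83.0000])

|AB| ∈ [6, 39]
|BC| ∈ {44}
|AC| ∈ [5, 83]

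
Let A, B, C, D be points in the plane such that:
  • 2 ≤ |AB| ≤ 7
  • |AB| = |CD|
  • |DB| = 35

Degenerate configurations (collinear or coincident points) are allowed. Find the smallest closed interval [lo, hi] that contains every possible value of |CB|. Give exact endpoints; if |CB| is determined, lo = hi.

|AB| ∈ [2, 7]
|BD| ∈ {35}
|CD| ∈ [2, 7]
|AD| ∈ [28, 42]
|BC| ∈ [28, 42]
|AC| ∈ [21, 49]

|CB| ∈ [28, 42]  (≈ [28.0000, 42.0000])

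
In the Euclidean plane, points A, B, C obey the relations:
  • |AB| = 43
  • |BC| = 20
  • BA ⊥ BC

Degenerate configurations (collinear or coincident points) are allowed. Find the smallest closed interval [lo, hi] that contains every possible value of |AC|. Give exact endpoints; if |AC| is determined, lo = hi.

|AC| = √(2249)  (≈ 47.4236)

|AB| ∈ {43}
|BC| ∈ {20}
|AC| ∈ {√(2249)}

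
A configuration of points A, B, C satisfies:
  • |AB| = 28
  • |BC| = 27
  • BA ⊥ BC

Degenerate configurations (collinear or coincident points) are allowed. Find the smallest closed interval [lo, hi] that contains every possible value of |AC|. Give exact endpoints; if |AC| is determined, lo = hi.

|AB| ∈ {28}
|BC| ∈ {27}
|AC| ∈ {√(1513)}

|AC| = √(1513)  (≈ 38.8973)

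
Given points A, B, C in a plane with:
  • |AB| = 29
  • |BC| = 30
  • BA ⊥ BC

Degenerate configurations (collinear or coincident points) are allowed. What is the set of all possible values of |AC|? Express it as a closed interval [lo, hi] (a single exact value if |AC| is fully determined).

|AC| = √(1741)  (≈ 41.7253)

|AB| ∈ {29}
|BC| ∈ {30}
|AC| ∈ {√(1741)}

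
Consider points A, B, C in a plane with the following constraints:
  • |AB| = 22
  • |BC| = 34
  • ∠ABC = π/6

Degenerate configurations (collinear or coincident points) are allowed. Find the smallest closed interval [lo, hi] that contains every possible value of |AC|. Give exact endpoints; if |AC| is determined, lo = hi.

|AC| = 2·√(410 - 187·√(3))  (≈ 18.5587)

|AB| ∈ {22}
|BC| ∈ {34}
|AC| ∈ {2·√(410 - 187·√(3))}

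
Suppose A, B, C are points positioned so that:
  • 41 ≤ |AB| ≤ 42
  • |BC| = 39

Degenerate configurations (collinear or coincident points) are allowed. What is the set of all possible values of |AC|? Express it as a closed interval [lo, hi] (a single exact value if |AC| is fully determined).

|AC| ∈ [2, 81]  (≈ [2.0000, 81.0000])

|AB| ∈ [41, 42]
|BC| ∈ {39}
|AC| ∈ [2, 81]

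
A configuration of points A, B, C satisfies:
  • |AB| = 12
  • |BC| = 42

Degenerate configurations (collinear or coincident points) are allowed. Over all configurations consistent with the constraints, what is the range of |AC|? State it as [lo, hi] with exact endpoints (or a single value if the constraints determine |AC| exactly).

|AB| ∈ {12}
|BC| ∈ {42}
|AC| ∈ [30, 54]

|AC| ∈ [30, 54]  (≈ [30.0000, 54.0000])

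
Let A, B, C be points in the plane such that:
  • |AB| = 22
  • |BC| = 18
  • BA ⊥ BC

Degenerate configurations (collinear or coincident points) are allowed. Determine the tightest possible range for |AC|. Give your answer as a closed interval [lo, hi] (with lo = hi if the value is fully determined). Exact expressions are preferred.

|AB| ∈ {22}
|BC| ∈ {18}
|AC| ∈ {2·√(202)}

|AC| = 2·√(202)  (≈ 28.4253)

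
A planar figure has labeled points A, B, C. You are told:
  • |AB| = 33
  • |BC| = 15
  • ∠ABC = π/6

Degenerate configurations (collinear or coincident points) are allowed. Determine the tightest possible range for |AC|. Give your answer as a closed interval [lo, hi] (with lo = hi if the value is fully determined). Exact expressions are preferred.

|AC| = 3·√(146 - 55·√(3))  (≈ 21.3690)

|AB| ∈ {33}
|BC| ∈ {15}
|AC| ∈ {3·√(146 - 55·√(3))}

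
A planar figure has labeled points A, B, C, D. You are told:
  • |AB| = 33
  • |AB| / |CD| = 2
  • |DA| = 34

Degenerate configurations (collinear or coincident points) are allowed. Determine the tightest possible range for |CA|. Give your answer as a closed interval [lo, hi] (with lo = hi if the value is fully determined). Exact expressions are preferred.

|CA| ∈ [35/2, 101/2]  (≈ [17.5000, 50.5000])

|AB| ∈ {33}
|AD| ∈ {34}
|CD| ∈ {33/2}
|BD| ∈ [1, 67]
|AC| ∈ [35/2, 101/2]
|BC| ∈ [0, 167/2]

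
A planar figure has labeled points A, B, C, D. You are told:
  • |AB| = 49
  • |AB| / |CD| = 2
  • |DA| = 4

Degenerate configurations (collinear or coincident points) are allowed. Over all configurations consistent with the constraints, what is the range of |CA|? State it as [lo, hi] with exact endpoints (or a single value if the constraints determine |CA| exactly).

|AB| ∈ {49}
|AD| ∈ {4}
|CD| ∈ {49/2}
|BD| ∈ [45, 53]
|AC| ∈ [41/2, 57/2]
|BC| ∈ [41/2, 155/2]

|CA| ∈ [41/2, 57/2]  (≈ [20.5000, 28.5000])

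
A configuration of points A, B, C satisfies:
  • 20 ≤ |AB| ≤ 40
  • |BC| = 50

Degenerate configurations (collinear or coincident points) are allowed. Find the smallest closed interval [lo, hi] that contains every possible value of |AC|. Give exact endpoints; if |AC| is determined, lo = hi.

|AB| ∈ [20, 40]
|BC| ∈ {50}
|AC| ∈ [10, 90]

|AC| ∈ [10, 90]  (≈ [10.0000, 90.0000])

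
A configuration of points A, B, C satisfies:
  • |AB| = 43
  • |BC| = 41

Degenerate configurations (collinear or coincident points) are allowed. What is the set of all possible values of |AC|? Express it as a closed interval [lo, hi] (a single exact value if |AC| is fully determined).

|AC| ∈ [2, 84]  (≈ [2.0000, 84.0000])

|AB| ∈ {43}
|BC| ∈ {41}
|AC| ∈ [2, 84]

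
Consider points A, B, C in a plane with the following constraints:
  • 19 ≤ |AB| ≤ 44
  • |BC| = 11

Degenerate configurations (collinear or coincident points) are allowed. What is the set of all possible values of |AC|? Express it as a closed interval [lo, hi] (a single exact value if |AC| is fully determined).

|AC| ∈ [8, 55]  (≈ [8.0000, 55.0000])

|AB| ∈ [19, 44]
|BC| ∈ {11}
|AC| ∈ [8, 55]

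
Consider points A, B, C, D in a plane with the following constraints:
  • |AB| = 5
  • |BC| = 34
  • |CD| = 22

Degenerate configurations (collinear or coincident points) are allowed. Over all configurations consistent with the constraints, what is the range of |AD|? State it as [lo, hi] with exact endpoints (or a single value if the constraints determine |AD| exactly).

|AB| ∈ {5}
|BC| ∈ {34}
|CD| ∈ {22}
|AC| ∈ [29, 39]
|BD| ∈ [12, 56]
|AD| ∈ [7, 61]

|AD| ∈ [7, 61]  (≈ [7.0000, 61.0000])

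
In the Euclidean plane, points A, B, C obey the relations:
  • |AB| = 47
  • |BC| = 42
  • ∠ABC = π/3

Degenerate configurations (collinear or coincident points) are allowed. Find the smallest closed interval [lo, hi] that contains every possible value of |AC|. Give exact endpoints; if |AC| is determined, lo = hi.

|AB| ∈ {47}
|BC| ∈ {42}
|AC| ∈ {√(1999)}

|AC| = √(1999)  (≈ 44.7102)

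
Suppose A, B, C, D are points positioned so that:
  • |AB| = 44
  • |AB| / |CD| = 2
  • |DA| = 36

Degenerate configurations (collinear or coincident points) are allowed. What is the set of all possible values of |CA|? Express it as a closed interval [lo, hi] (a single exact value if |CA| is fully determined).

|CA| ∈ [14, 58]  (≈ [14.0000, 58.0000])

|AB| ∈ {44}
|AD| ∈ {36}
|CD| ∈ {22}
|BD| ∈ [8, 80]
|AC| ∈ [14, 58]
|BC| ∈ [0, 102]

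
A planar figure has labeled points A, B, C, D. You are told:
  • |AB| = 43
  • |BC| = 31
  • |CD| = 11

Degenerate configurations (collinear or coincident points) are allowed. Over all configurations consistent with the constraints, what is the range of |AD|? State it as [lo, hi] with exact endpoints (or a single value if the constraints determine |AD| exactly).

|AB| ∈ {43}
|BC| ∈ {31}
|CD| ∈ {11}
|AC| ∈ [12, 74]
|BD| ∈ [20, 42]
|AD| ∈ [1, 85]

|AD| ∈ [1, 85]  (≈ [1.0000, 85.0000])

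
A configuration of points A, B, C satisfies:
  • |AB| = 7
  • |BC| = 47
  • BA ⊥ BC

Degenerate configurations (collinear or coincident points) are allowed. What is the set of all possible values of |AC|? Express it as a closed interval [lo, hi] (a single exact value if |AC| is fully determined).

|AC| = √(2258)  (≈ 47.5184)

|AB| ∈ {7}
|BC| ∈ {47}
|AC| ∈ {√(2258)}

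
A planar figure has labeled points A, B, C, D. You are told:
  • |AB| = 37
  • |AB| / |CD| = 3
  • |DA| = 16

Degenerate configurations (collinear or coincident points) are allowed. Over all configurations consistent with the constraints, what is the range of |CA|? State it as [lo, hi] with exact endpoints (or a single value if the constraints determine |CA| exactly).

|AB| ∈ {37}
|AD| ∈ {16}
|CD| ∈ {37/3}
|BD| ∈ [21, 53]
|AC| ∈ [11/3, 85/3]
|BC| ∈ [26/3, 196/3]

|CA| ∈ [11/3, 85/3]  (≈ [3.6667, 28.3333])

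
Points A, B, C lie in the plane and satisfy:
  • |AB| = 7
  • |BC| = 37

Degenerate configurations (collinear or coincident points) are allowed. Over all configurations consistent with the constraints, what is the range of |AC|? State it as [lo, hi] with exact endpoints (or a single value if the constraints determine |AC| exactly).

|AC| ∈ [30, 44]  (≈ [30.0000, 44.0000])

|AB| ∈ {7}
|BC| ∈ {37}
|AC| ∈ [30, 44]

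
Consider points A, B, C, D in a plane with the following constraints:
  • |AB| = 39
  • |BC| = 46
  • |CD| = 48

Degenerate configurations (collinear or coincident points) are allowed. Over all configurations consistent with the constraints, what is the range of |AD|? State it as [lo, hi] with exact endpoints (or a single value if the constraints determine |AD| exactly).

|AB| ∈ {39}
|BC| ∈ {46}
|CD| ∈ {48}
|AC| ∈ [7, 85]
|BD| ∈ [2, 94]
|AD| ∈ [0, 133]

|AD| ∈ [0, 133]  (≈ [0.0000, 133.0000])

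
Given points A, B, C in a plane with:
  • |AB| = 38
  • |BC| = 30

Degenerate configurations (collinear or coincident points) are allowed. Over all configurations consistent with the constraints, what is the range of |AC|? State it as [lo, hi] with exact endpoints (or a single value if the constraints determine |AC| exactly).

|AB| ∈ {38}
|BC| ∈ {30}
|AC| ∈ [8, 68]

|AC| ∈ [8, 68]  (≈ [8.0000, 68.0000])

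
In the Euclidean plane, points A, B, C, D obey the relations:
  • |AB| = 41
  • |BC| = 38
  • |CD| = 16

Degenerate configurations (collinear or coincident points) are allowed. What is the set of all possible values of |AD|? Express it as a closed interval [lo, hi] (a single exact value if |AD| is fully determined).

|AB| ∈ {41}
|BC| ∈ {38}
|CD| ∈ {16}
|AC| ∈ [3, 79]
|BD| ∈ [22, 54]
|AD| ∈ [0, 95]

|AD| ∈ [0, 95]  (≈ [0.0000, 95.0000])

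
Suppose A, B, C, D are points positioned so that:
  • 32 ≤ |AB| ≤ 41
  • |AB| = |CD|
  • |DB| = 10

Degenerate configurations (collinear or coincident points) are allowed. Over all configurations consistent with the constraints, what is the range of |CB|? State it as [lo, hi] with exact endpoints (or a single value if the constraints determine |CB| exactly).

|AB| ∈ [32, 41]
|BD| ∈ {10}
|CD| ∈ [32, 41]
|AD| ∈ [22, 51]
|BC| ∈ [22, 51]
|AC| ∈ [0, 92]

|CB| ∈ [22, 51]  (≈ [22.0000, 51.0000])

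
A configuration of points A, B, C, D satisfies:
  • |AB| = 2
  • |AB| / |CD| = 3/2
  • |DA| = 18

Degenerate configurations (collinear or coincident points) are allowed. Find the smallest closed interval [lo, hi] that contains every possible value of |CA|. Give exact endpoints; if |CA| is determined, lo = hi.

|CA| ∈ [50/3, 58/3]  (≈ [16.6667, 19.3333])

|AB| ∈ {2}
|AD| ∈ {18}
|CD| ∈ {4/3}
|BD| ∈ [16, 20]
|AC| ∈ [50/3, 58/3]
|BC| ∈ [44/3, 64/3]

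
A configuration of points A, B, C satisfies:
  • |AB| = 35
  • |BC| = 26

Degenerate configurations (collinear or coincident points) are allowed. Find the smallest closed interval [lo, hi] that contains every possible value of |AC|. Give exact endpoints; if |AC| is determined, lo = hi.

|AB| ∈ {35}
|BC| ∈ {26}
|AC| ∈ [9, 61]

|AC| ∈ [9, 61]  (≈ [9.0000, 61.0000])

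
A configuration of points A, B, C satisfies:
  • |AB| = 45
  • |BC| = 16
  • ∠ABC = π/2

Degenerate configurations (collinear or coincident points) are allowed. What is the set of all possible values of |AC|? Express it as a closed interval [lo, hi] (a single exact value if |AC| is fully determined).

|AC| = √(2281)  (≈ 47.7598)

|AB| ∈ {45}
|BC| ∈ {16}
|AC| ∈ {√(2281)}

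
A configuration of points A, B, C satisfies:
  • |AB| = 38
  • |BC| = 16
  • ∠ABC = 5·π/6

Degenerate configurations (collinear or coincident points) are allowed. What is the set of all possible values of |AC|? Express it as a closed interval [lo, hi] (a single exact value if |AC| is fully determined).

|AC| = 2·√(152·√(3) + 425)  (≈ 52.4699)

|AB| ∈ {38}
|BC| ∈ {16}
|AC| ∈ {2·√(152·√(3) + 425)}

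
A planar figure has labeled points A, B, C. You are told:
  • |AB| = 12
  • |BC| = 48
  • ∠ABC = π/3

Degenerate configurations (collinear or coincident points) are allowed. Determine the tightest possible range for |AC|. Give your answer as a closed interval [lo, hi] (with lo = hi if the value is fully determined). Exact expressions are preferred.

|AB| ∈ {12}
|BC| ∈ {48}
|AC| ∈ {12·√(13)}

|AC| = 12·√(13)  (≈ 43.2666)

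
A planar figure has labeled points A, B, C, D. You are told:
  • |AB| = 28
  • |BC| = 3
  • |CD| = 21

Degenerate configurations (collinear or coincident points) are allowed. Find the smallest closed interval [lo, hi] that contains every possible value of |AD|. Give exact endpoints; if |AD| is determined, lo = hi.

|AB| ∈ {28}
|BC| ∈ {3}
|CD| ∈ {21}
|AC| ∈ [25, 31]
|BD| ∈ [18, 24]
|AD| ∈ [4, 52]

|AD| ∈ [4, 52]  (≈ [4.0000, 52.0000])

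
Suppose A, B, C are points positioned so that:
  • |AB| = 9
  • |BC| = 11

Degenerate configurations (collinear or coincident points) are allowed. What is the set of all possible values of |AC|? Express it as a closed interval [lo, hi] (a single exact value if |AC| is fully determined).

|AB| ∈ {9}
|BC| ∈ {11}
|AC| ∈ [2, 20]

|AC| ∈ [2, 20]  (≈ [2.0000, 20.0000])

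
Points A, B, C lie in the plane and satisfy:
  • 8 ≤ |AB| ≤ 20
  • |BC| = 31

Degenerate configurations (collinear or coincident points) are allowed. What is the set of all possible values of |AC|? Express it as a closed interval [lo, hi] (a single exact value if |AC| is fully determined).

|AB| ∈ [8, 20]
|BC| ∈ {31}
|AC| ∈ [11, 51]

|AC| ∈ [11, 51]  (≈ [11.0000, 51.0000])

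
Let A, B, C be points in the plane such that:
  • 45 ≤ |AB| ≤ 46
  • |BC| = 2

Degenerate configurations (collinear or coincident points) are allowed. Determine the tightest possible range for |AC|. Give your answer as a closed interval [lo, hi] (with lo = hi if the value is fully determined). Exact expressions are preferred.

|AB| ∈ [45, 46]
|BC| ∈ {2}
|AC| ∈ [43, 48]

|AC| ∈ [43, 48]  (≈ [43.0000, 48.0000])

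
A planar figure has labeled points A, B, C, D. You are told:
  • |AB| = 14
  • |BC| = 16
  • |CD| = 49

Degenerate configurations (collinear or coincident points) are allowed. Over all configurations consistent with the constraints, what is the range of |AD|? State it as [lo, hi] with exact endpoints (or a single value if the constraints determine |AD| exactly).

|AB| ∈ {14}
|BC| ∈ {16}
|CD| ∈ {49}
|AC| ∈ [2, 30]
|BD| ∈ [33, 65]
|AD| ∈ [19, 79]

|AD| ∈ [19, 79]  (≈ [19.0000, 79.0000])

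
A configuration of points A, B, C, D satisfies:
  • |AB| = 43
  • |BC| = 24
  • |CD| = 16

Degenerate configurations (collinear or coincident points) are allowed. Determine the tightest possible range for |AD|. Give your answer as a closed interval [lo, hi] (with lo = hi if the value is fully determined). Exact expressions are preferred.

|AD| ∈ [3, 83]  (≈ [3.0000, 83.0000])

|AB| ∈ {43}
|BC| ∈ {24}
|CD| ∈ {16}
|AC| ∈ [19, 67]
|BD| ∈ [8, 40]
|AD| ∈ [3, 83]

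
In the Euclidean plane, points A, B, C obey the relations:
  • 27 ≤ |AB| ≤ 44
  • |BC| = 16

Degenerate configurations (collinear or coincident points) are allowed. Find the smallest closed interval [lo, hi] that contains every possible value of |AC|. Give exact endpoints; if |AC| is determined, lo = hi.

|AB| ∈ [27, 44]
|BC| ∈ {16}
|AC| ∈ [11, 60]

|AC| ∈ [11, 60]  (≈ [11.0000, 60.0000])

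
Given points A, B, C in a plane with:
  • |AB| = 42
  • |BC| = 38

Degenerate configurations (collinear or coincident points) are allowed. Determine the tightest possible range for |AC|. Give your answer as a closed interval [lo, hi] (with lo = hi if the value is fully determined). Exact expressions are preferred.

|AB| ∈ {42}
|BC| ∈ {38}
|AC| ∈ [4, 80]

|AC| ∈ [4, 80]  (≈ [4.0000, 80.0000])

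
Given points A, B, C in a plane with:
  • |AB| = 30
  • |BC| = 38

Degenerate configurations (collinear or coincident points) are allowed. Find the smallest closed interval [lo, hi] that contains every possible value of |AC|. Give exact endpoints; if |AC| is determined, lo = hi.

|AC| ∈ [8, 68]  (≈ [8.0000, 68.0000])

|AB| ∈ {30}
|BC| ∈ {38}
|AC| ∈ [8, 68]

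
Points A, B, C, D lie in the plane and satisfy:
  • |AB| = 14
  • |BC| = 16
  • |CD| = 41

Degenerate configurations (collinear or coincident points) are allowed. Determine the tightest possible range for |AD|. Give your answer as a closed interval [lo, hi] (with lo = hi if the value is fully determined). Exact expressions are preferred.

|AB| ∈ {14}
|BC| ∈ {16}
|CD| ∈ {41}
|AC| ∈ [2, 30]
|BD| ∈ [25, 57]
|AD| ∈ [11, 71]

|AD| ∈ [11, 71]  (≈ [11.0000, 71.0000])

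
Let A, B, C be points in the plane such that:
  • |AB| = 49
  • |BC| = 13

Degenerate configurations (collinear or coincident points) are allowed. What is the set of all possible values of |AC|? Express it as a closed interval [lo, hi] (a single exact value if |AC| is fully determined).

|AC| ∈ [36, 62]  (≈ [36.0000, 62.0000])

|AB| ∈ {49}
|BC| ∈ {13}
|AC| ∈ [36, 62]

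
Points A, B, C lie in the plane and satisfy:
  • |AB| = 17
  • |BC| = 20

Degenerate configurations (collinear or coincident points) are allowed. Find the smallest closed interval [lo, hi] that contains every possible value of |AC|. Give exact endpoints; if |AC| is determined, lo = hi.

|AB| ∈ {17}
|BC| ∈ {20}
|AC| ∈ [3, 37]

|AC| ∈ [3, 37]  (≈ [3.0000, 37.0000])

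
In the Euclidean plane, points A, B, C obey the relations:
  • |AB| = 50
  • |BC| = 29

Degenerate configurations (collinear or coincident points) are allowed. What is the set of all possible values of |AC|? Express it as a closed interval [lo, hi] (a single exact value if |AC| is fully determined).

|AC| ∈ [21, 79]  (≈ [21.0000, 79.0000])

|AB| ∈ {50}
|BC| ∈ {29}
|AC| ∈ [21, 79]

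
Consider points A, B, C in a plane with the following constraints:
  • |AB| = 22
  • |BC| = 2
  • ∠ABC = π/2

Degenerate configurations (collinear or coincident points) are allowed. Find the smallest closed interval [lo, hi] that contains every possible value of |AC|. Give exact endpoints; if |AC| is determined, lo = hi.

|AB| ∈ {22}
|BC| ∈ {2}
|AC| ∈ {2·√(122)}

|AC| = 2·√(122)  (≈ 22.0907)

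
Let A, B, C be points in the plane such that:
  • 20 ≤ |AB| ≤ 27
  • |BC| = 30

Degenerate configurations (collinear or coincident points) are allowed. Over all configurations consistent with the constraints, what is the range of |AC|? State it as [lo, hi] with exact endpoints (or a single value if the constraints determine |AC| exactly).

|AC| ∈ [3, 57]  (≈ [3.0000, 57.0000])

|AB| ∈ [20, 27]
|BC| ∈ {30}
|AC| ∈ [3, 57]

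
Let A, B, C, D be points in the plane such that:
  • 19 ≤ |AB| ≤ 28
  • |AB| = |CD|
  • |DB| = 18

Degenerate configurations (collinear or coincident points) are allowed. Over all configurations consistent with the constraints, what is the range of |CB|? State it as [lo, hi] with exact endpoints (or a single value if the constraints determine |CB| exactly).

|CB| ∈ [1, 46]  (≈ [1.0000, 46.0000])

|AB| ∈ [19, 28]
|BD| ∈ {18}
|CD| ∈ [19, 28]
|AD| ∈ [1, 46]
|BC| ∈ [1, 46]
|AC| ∈ [0, 74]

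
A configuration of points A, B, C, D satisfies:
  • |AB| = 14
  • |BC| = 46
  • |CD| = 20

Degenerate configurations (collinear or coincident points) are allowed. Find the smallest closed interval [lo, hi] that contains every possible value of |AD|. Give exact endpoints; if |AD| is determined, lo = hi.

|AB| ∈ {14}
|BC| ∈ {46}
|CD| ∈ {20}
|AC| ∈ [32, 60]
|BD| ∈ [26, 66]
|AD| ∈ [12, 80]

|AD| ∈ [12, 80]  (≈ [12.0000, 80.0000])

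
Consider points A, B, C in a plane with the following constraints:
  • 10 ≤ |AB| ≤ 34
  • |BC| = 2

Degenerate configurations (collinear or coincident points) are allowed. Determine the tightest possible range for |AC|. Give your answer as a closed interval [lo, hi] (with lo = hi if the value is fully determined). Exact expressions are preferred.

|AB| ∈ [10, 34]
|BC| ∈ {2}
|AC| ∈ [8, 36]

|AC| ∈ [8, 36]  (≈ [8.0000, 36.0000])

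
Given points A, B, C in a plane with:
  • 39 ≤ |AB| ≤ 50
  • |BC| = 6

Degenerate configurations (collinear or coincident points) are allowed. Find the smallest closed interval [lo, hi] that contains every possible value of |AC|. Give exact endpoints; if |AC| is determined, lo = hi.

|AC| ∈ [33, 56]  (≈ [33.0000, 56.0000])

|AB| ∈ [39, 50]
|BC| ∈ {6}
|AC| ∈ [33, 56]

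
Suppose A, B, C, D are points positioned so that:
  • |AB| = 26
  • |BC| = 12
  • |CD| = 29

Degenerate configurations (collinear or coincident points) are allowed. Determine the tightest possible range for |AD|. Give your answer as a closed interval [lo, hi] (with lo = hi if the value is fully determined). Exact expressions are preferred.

|AB| ∈ {26}
|BC| ∈ {12}
|CD| ∈ {29}
|AC| ∈ [14, 38]
|BD| ∈ [17, 41]
|AD| ∈ [0, 67]

|AD| ∈ [0, 67]  (≈ [0.0000, 67.0000])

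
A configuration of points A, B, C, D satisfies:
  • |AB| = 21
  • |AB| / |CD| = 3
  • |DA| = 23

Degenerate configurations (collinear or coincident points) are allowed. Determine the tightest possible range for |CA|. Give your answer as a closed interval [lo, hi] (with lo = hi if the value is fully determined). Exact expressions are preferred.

|AB| ∈ {21}
|AD| ∈ {23}
|CD| ∈ {7}
|BD| ∈ [2, 44]
|AC| ∈ [16, 30]
|BC| ∈ [0, 51]

|CA| ∈ [16, 30]  (≈ [16.0000, 30.0000])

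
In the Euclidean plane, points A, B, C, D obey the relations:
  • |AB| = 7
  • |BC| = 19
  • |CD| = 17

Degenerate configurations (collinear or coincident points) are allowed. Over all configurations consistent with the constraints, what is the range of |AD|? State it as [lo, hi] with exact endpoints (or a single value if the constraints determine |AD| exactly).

|AD| ∈ [0, 43]  (≈ [0.0000, 43.0000])

|AB| ∈ {7}
|BC| ∈ {19}
|CD| ∈ {17}
|AC| ∈ [12, 26]
|BD| ∈ [2, 36]
|AD| ∈ [0, 43]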